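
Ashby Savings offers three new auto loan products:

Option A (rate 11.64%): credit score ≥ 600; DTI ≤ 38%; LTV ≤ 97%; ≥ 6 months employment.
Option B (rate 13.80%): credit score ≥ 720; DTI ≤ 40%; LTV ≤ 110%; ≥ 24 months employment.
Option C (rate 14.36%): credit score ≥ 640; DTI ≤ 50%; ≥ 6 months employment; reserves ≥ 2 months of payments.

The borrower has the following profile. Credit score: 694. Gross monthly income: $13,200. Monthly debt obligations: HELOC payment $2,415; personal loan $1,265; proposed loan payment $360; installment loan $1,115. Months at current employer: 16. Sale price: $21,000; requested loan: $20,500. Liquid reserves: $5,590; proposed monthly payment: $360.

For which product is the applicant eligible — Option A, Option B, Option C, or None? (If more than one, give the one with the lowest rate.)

Total debts = (2,415 + 1,265 + 360 + 1,115) = 5,155; DTI = 5,155/13,200 = 39.1%.
LTV = 20,500/21,000 = 97.6%.
Reserves = 5,590/360 = 15.5 months.
Option A: score 694 ≥ 600; DTI 39.1% > 38%; LTV 97.6% > 97%; employment 16 ≥ 6 mo → does not qualify.
Option B: score 694 < 720; DTI 39.1% ≤ 40%; LTV 97.6% ≤ 110%; employment 16 < 24 mo → does not qualify.
Option C: score 694 ≥ 640; DTI 39.1% ≤ 50%; employment 16 ≥ 6 mo; reserves 15.5 ≥ 2 mo → qualifies.

Option C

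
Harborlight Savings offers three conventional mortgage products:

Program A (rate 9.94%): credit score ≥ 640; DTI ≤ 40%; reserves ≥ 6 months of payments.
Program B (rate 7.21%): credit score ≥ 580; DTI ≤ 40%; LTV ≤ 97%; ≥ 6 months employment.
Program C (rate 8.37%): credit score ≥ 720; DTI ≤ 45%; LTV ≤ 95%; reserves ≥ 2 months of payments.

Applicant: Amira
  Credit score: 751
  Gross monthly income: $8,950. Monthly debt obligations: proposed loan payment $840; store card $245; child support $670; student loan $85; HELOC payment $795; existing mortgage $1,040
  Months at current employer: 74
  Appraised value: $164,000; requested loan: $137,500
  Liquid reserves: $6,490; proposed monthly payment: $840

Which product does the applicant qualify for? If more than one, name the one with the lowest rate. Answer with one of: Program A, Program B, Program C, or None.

Total debts = (840 + 245 + 670 + 85 + 795 + 1,040) = 3,675; DTI = 3,675/8,950 = 41.1%.
LTV = 137,500/164,000 = 83.8%.
Reserves = 6,490/840 = 7.7 months.
Program A: score 751 ≥ 640; DTI 41.1% > 40%; reserves 7.7 ≥ 6 mo → does not qualify.
Program B: score 751 ≥ 580; DTI 41.1% > 40%; LTV 83.8% ≤ 97%; employment 74 ≥ 6 mo → does not qualify.
Program C: score 751 ≥ 720; DTI 41.1% ≤ 45%; LTV 83.8% ≤ 95%; reserves 7.7 ≥ 2 mo → qualifies.

Program C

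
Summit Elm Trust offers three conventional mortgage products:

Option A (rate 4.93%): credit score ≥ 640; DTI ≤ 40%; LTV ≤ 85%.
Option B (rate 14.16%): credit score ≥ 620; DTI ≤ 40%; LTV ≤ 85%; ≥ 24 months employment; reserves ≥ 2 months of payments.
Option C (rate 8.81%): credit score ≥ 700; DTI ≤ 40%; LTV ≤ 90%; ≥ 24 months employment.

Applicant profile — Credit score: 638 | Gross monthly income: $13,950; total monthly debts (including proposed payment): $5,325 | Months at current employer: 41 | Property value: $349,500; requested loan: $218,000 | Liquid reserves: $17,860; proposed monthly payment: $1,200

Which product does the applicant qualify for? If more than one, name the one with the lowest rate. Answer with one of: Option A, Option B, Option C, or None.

Option B

DTI = 5,325/13,950 = 38.2%.
LTV = 218,000/349,500 = 62.4%.
Reserves = 17,860/1,200 = 14.9 months.
Option A: score 638 < 640; DTI 38.2% ≤ 40%; LTV 62.4% ≤ 85% → does not qualify.
Option B: score 638 ≥ 620; DTI 38.2% ≤ 40%; LTV 62.4% ≤ 85%; employment 41 ≥ 24 mo; reserves 14.9 ≥ 2 mo → qualifies.
Option C: score 638 < 700; DTI 38.2% ≤ 40%; LTV 62.4% ≤ 90%; employment 41 ≥ 24 mo → does not qualify.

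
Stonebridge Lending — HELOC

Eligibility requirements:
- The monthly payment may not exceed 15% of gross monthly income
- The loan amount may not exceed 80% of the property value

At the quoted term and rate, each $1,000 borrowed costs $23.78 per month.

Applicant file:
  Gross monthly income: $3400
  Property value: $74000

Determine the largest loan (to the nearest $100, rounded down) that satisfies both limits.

$21,400

Payment cap: 15% × $3,400 = $510/month.
At $23.78 per $1,000, that supports 510/23.78 × 1,000 ≈ $21,446 → $21,400.
LTV cap: 80% × $74,000 = $59,200 → $59,200.
Binding constraint: payment-to-income.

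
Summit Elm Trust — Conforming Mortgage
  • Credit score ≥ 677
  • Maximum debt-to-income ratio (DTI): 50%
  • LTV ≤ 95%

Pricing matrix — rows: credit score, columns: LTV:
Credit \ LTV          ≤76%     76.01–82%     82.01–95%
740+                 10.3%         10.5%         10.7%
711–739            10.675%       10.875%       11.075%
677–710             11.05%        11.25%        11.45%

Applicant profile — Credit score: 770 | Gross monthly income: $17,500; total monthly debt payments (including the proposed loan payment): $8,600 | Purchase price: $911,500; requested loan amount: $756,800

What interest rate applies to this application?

Credit score 770 ≥ 677; Debt-to-income = 8,600/17,500 = 49.1% — meets 50% limit
LTV = 756,800/911,500 = 83% ≤ 95%
Row: 770 falls in 740+. Column: 83% falls in 82.01–95%. Rate = 10.7%.

10.7%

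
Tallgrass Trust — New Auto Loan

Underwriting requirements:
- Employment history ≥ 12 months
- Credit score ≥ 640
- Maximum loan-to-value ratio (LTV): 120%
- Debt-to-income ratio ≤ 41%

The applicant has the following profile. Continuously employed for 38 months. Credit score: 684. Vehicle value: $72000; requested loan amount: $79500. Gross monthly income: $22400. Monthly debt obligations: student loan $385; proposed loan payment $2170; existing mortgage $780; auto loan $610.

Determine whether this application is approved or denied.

Employment 38 ≥ 12 months
Credit score 684 ≥ 640 (meets)
LTV: 79,500 ÷ 72,000 = 110.4%, within 120% cap
Total monthly debts = (385 + 2,170 + 780 + 610) = 3,945. DTI: 3,945 ÷ 22,400 = 17.6%, within the 41% cap
All criteria satisfied.

Approved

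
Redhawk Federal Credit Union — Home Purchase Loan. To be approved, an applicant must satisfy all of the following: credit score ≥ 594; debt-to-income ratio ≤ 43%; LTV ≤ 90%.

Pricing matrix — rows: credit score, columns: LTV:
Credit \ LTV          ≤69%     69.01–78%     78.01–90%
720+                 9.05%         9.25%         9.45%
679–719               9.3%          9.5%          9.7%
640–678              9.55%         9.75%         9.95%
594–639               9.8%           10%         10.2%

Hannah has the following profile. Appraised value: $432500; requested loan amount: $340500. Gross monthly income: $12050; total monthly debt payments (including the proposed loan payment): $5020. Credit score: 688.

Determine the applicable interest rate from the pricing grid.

9.7%

Credit score 688 ≥ 594; Debt-to-income = 5,020/12,050 = 41.7% — meets 43% limit
Loan-to-value = 340,500/432,500 = 78.7% — pass (90% max)
Credit 688 → row 679–719; LTV 78.7% → column 78.01–90%. Grid cell → 9.7%.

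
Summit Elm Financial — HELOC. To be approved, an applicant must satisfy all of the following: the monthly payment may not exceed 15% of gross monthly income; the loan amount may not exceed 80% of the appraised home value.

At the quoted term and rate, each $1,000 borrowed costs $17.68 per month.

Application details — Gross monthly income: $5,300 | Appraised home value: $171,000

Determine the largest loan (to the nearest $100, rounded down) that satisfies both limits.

Payment cap: 15% × $5,300 = $795/month.
At $17.68 per $1,000, that supports 795/17.68 × 1,000 ≈ $44,966 → $44,900.
LTV cap: 80% × $171,000 = $136,800 → $136,800.
Binding constraint: payment-to-income.

$44,900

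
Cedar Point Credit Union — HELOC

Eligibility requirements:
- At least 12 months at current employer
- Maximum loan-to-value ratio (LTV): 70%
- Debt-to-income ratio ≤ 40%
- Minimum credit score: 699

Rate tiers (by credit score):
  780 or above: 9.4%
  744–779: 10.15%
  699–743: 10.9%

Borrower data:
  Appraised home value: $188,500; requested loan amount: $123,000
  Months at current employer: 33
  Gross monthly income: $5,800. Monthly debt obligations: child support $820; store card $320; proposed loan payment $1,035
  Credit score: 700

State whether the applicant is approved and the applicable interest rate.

Credit score 700 ≥ 699 (meets minimum)
Loan-to-value = 123,000/188,500 = 65.3% — pass (70% max)
Employment 33 ≥ 12 months
Total monthly debts = (820 + 320 + 1,035) = 2,175. Debt-to-income = 2,175/5,800 = 37.5% — meets 40% limit
All requirements met. Score 700 falls in the 699–743 tier → 10.9%.

Approved at 10.9%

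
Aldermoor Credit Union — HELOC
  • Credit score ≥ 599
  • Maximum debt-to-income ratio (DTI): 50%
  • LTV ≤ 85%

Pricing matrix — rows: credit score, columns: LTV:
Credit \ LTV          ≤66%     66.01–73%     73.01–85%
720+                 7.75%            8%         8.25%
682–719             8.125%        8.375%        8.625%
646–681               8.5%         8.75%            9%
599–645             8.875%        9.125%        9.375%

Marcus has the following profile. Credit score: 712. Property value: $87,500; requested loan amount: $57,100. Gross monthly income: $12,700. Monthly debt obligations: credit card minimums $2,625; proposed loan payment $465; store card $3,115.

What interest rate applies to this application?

8.125%

Credit score 712 ≥ 599; Total monthly debts = (2,625 + 465 + 3,115) = 6,205. DTI = 6,205/12,700 = 48.9% ≤ 50%
Loan-to-value = 57,100/87,500 = 65.3% — pass (85% max)
Credit 712 → row 682–719; LTV 65.3% → column ≤66%. Grid cell → 8.125%.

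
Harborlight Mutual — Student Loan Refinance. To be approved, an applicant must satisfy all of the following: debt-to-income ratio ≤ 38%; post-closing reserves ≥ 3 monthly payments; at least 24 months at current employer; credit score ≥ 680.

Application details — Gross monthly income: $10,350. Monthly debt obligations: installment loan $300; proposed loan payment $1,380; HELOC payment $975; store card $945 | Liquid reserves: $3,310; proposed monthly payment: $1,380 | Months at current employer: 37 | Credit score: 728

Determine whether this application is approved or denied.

Denied

Total monthly debts = (300 + 1,380 + 975 + 945) = 3,600. Debt-to-income = 3,600/10,350 = 34.8% — meets 38% limit
Reserves = 3,310/1,380 = 2.4 months < 3
Employment 37 ≥ 24 months
Credit score 728 ≥ 680 (meets)
Fails on reserves.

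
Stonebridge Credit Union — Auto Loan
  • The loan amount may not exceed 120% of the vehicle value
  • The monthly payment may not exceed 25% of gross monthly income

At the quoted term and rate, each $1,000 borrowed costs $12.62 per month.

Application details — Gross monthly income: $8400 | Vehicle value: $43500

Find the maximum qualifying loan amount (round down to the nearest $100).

$52,200

Payment cap: 25% × $8,400 = $2,100/month.
At $12.62 per $1,000, that supports 2,100/12.62 × 1,000 ≈ $166,402 → $166,400.
LTV cap: 120% × $43,500 = $52,200 → $52,200.
Binding constraint: loan-to-value.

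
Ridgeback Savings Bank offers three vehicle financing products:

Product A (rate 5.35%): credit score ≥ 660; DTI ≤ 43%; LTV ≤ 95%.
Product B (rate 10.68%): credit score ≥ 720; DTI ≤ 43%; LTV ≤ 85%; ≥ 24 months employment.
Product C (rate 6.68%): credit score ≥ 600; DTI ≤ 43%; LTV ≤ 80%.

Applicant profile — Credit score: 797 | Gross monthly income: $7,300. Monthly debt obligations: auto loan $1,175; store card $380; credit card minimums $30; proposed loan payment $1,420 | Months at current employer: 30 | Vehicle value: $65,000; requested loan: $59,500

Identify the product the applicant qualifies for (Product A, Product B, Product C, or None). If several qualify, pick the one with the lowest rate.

Total debts = (1,175 + 380 + 30 + 1,420) = 3,005; DTI = 3,005/7,300 = 41.2%.
LTV = 59,500/65,000 = 91.5%.
Product A: score 797 ≥ 660; DTI 41.2% ≤ 43%; LTV 91.5% ≤ 95% → qualifies.
Product B: score 797 ≥ 720; DTI 41.2% ≤ 43%; LTV 91.5% > 85%; employment 30 ≥ 24 mo → does not qualify.
Product C: score 797 ≥ 600; DTI 41.2% ≤ 43%; LTV 91.5% > 80% → does not qualify.

Product A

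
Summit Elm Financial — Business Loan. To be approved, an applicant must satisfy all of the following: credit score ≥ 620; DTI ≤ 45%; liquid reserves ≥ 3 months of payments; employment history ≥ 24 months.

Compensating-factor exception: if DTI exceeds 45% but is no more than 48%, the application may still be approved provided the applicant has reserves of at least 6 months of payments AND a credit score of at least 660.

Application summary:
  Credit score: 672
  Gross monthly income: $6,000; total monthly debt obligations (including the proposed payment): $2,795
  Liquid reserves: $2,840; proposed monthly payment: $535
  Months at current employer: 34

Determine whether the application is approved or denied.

Denied

Credit score 672 ≥ 620 (meets base)
DTI: 2,795 ÷ 6,000 = 46.6%, over the 45% base limit.
Reserves = 2,840/535 = 5.3 months ≥ 3
Employment 34 ≥ 24 months
DTI 46.6% is within the 45%–48% exception band; checking compensating factors.
Reserves 5.3 < 6 months; credit score 672 ≥ 660.
Override conditions not both satisfied; exception does not apply.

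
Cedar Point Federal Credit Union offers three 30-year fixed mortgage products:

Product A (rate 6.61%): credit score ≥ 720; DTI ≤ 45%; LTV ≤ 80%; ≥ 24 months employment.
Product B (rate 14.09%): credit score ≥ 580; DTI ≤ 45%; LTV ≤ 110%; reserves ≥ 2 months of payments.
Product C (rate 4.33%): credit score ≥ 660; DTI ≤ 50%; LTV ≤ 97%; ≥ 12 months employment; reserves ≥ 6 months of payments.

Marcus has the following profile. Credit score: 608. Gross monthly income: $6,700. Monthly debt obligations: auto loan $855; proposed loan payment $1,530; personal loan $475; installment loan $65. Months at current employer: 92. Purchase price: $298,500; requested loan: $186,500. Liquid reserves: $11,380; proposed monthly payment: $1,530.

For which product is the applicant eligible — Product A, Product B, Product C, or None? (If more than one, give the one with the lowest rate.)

Total debts = (855 + 1,530 + 475 + 65) = 2,925; DTI = 2,925/6,700 = 43.7%.
LTV = 186,500/298,500 = 62.5%.
Reserves = 11,380/1,530 = 7.4 months.
Product A: score 608 < 720; DTI 43.7% ≤ 45%; LTV 62.5% ≤ 80%; employment 92 ≥ 24 mo → does not qualify.
Product B: score 608 ≥ 580; DTI 43.7% ≤ 45%; LTV 62.5% ≤ 110%; reserves 7.4 ≥ 2 mo → qualifies.
Product C: score 608 < 660; DTI 43.7% ≤ 50%; LTV 62.5% ≤ 97%; employment 92 ≥ 12 mo; reserves 7.4 ≥ 6 mo → does not qualify.

Product B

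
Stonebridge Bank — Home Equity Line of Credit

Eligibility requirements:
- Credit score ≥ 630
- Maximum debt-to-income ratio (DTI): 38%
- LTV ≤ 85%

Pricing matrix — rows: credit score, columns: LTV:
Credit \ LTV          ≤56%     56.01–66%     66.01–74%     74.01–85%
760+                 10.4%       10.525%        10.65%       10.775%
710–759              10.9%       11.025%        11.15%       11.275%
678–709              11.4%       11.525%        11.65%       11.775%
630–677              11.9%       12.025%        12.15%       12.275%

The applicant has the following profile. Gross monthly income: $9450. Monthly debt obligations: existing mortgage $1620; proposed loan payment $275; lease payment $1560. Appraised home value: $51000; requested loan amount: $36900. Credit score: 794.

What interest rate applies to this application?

10.65%

Credit score 794 ≥ 630; Total monthly debts = (1,620 + 275 + 1,560) = 3,455. DTI: 3,455 ÷ 9,450 = 36.6%, within the 38% cap
LTV: 36,900 ÷ 51,000 = 72.4%, within 85% cap
Score 794 is in the 760+ band; LTV 72.4% is in the 66.01–74% band → 10.65%.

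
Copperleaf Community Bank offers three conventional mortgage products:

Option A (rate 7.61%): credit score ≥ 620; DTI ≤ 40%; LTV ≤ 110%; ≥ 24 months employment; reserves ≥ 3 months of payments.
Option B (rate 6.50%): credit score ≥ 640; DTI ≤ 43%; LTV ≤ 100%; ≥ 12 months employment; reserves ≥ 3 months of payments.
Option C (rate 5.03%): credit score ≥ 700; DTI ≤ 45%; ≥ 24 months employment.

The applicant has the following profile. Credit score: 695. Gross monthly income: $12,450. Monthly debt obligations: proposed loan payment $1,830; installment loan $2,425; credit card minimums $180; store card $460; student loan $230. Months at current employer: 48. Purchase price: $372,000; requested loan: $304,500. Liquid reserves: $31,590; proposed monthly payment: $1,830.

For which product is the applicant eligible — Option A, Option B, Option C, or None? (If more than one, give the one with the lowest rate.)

Option B

Total debts = (1,830 + 2,425 + 180 + 460 + 230) = 5,125; DTI = 5,125/12,450 = 41.2%.
LTV = 304,500/372,000 = 81.9%.
Reserves = 31,590/1,830 = 17.3 months.
Option A: score 695 ≥ 620; DTI 41.2% > 40%; LTV 81.9% ≤ 110%; employment 48 ≥ 24 mo; reserves 17.3 ≥ 3 mo → does not qualify.
Option B: score 695 ≥ 640; DTI 41.2% ≤ 43%; LTV 81.9% ≤ 100%; employment 48 ≥ 12 mo; reserves 17.3 ≥ 3 mo → qualifies.
Option C: score 695 < 700; DTI 41.2% ≤ 45%; employment 48 ≥ 24 mo → does not qualify.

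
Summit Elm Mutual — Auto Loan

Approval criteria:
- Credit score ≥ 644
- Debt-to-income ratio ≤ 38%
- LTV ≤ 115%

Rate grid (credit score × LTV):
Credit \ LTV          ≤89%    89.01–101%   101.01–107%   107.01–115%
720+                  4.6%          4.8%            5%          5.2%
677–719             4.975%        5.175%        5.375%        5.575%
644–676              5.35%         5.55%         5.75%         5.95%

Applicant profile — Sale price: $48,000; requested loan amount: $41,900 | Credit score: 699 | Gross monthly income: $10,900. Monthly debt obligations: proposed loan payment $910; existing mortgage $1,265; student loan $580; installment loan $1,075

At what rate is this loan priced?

4.975%

Credit score 699 ≥ 644; Total monthly debts = (910 + 1,265 + 580 + 1,075) = 3,830. DTI: 3,830 ÷ 10,900 = 35.1%, within the 38% cap
LTV = 41,900/48,000 = 87.3% ≤ 115%
Score 699 is in the 677–719 band; LTV 87.3% is in the ≤89% band → 4.975%.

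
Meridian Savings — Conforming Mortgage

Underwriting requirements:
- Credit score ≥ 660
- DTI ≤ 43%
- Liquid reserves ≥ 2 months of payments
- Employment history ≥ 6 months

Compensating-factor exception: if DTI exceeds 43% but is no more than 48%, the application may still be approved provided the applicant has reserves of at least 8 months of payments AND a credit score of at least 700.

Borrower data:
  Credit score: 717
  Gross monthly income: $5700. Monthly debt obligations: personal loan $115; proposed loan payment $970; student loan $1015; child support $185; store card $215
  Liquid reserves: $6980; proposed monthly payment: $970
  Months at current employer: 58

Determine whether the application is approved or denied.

Denied

Credit score 717 ≥ 660 (meets base)
Total debts = (115 + 970 + 1,015 + 185 + 215) = 2,500. DTI: 2,500 ÷ 5,700 = 43.9%, over the 43% base limit.
Reserves = 6,980/970 = 7.2 months ≥ 2
Employment 58 ≥ 6 months
43.9% falls in the override range (43%–48%), so the compensating-factor test applies.
Override check — reserves: 7.2 mo (short of 8); score: 717 (ok).
Compensating-factor requirement not fully met.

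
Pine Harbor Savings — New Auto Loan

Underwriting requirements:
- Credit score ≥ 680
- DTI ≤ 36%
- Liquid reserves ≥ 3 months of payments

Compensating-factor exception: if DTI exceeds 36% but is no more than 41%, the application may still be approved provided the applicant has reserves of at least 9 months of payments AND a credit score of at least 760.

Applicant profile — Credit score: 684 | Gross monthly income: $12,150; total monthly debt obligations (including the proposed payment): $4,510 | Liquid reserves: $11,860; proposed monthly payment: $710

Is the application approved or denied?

Credit score 684 ≥ 680 (meets base)
DTI: 4,510 ÷ 12,150 = 37.1%, over the 36% base limit.
Reserves: 11,860 ÷ 710 = 16.7 months (meets 3-month minimum)
DTI 37.1% is within the 36%–41% exception band; checking compensating factors.
Reserves 16.7 ≥ 9 months; credit score 684 < 760.
Compensating-factor requirement not fully met.

Denied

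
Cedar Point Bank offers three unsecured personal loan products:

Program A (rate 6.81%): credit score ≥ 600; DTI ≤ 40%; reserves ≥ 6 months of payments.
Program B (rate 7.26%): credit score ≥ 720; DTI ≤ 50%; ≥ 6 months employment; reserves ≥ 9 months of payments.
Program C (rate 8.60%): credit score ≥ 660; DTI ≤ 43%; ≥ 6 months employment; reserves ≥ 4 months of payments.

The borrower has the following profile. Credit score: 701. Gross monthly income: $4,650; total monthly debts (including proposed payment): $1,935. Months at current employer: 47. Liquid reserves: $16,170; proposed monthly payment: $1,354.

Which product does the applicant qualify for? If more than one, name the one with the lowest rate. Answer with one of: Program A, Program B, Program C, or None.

DTI = 1,935/4,650 = 41.6%.
Reserves = 16,170/1,354 = 11.9 months.
Program A: score 701 ≥ 600; DTI 41.6% > 40%; reserves 11.9 ≥ 6 mo → does not qualify.
Program B: score 701 < 720; DTI 41.6% ≤ 50%; employment 47 ≥ 6 mo; reserves 11.9 ≥ 9 mo → does not qualify.
Program C: score 701 ≥ 660; DTI 41.6% ≤ 43%; employment 47 ≥ 6 mo; reserves 11.9 ≥ 4 mo → qualifies.

Program C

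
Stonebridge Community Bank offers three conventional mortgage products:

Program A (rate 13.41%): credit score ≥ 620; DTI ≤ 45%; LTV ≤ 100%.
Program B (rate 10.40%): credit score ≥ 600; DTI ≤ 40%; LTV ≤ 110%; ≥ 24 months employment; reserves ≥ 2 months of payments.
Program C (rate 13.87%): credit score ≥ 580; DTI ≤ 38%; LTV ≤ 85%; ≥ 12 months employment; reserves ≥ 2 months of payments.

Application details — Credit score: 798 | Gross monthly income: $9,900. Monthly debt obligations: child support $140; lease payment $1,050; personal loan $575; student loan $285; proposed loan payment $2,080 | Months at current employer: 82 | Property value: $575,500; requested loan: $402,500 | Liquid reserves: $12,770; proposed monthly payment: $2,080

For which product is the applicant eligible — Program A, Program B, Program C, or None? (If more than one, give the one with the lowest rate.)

Total debts = (140 + 1,050 + 575 + 285 + 2,080) = 4,130; DTI = 4,130/9,900 = 41.7%.
LTV = 402,500/575,500 = 69.9%.
Reserves = 12,770/2,080 = 6.1 months.
Program A: score 798 ≥ 620; DTI 41.7% ≤ 45%; LTV 69.9% ≤ 100% → qualifies.
Program B: score 798 ≥ 600; DTI 41.7% > 40%; LTV 69.9% ≤ 110%; employment 82 ≥ 24 mo; reserves 6.1 ≥ 2 mo → does not qualify.
Program C: score 798 ≥ 580; DTI 41.7% > 38%; LTV 69.9% ≤ 85%; employment 82 ≥ 12 mo; reserves 6.1 ≥ 2 mo → does not qualify.

Program A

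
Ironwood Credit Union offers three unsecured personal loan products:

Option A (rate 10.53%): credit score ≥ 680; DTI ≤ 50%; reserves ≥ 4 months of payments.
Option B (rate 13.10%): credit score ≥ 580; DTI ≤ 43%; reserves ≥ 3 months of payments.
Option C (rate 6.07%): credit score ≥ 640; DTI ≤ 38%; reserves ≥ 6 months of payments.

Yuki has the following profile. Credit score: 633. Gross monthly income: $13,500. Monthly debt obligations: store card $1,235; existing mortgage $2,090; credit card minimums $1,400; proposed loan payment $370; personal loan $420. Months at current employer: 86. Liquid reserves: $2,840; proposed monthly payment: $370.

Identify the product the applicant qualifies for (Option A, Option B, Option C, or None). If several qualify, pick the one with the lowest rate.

Option B

Total debts = (1,235 + 2,090 + 1,400 + 370 + 420) = 5,515; DTI = 5,515/13,500 = 40.9%.
Reserves = 2,840/370 = 7.7 months.
Option A: score 633 < 680; DTI 40.9% ≤ 50%; reserves 7.7 ≥ 4 mo → does not qualify.
Option B: score 633 ≥ 580; DTI 40.9% ≤ 43%; reserves 7.7 ≥ 3 mo → qualifies.
Option C: score 633 < 640; DTI 40.9% > 38%; reserves 7.7 ≥ 6 mo → does not qualify.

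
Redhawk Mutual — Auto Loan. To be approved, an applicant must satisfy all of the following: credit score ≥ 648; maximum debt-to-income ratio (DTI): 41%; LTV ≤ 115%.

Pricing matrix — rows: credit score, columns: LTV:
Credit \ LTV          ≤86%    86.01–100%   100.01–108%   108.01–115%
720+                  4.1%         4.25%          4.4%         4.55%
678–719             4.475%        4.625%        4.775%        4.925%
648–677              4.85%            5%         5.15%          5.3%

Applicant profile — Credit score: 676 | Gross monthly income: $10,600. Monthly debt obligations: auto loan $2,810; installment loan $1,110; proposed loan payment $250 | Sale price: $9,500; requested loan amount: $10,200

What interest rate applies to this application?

5.15%

Credit score 676 ≥ 648; Total monthly debts = (2,810 + 1,110 + 250) = 4,170. DTI = 4,170/10,600 = 39.3% ≤ 41%
LTV = 10,200/9,500 = 107.4% ≤ 115%
Credit 676 → row 648–677; LTV 107.4% → column 100.01–108%. Grid cell → 5.15%.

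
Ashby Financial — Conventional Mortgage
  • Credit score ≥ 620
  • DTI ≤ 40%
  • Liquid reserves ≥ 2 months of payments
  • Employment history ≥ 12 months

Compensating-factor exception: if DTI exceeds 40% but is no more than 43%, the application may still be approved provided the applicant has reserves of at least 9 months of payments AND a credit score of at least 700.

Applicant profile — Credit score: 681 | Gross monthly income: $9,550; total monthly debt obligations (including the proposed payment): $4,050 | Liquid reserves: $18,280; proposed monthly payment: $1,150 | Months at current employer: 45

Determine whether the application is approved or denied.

Denied

Credit score 681 ≥ 620 (meets base)
DTI = 4,050/9,550 = 42.4% > 40% — standard DTI limit exceeded.
Reserves: 18,280 ÷ 1,150 = 15.9 months (meets 2-month minimum)
Employment 45 ≥ 12 months
42.4% falls in the override range (40%–43%), so the compensating-factor test applies.
Reserves 15.9 ≥ 9 months; credit score 681 < 700.
Override conditions not both satisfied; exception does not apply.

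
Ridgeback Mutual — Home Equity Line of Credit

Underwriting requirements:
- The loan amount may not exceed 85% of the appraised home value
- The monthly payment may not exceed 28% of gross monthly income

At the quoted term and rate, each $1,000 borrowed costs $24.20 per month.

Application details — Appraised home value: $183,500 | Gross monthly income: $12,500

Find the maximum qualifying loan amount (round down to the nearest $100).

$144,600

Payment cap: 28% × $12,500 = $3,500/month.
At $24.20 per $1,000, that supports 3,500/24.20 × 1,000 ≈ $144,628 → $144,600.
LTV cap: 85% × $183,500 = $155,975 → $155,900.
Binding constraint: payment-to-income.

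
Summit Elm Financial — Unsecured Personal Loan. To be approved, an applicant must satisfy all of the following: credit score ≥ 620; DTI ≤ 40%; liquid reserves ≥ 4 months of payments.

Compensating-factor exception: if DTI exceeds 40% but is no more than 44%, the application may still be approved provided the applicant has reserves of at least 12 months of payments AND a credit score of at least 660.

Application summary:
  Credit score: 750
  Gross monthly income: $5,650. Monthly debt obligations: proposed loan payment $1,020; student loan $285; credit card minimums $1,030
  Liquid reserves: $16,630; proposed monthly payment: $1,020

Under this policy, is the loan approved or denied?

Approved

Credit score 750 ≥ 620 (meets base)
Total debts = (1,020 + 285 + 1,030) = 2,335. DTI = 2,335/5,650 = 41.3% > 40% — standard DTI limit exceeded.
Reserves = 16,630/1,020 = 16.3 months ≥ 4
41.3% falls in the override range (40%–44%), so the compensating-factor test applies.
Reserves 16.3 ≥ 12 months; credit score 750 ≥ 660.
Both compensating conditions met → exception applies.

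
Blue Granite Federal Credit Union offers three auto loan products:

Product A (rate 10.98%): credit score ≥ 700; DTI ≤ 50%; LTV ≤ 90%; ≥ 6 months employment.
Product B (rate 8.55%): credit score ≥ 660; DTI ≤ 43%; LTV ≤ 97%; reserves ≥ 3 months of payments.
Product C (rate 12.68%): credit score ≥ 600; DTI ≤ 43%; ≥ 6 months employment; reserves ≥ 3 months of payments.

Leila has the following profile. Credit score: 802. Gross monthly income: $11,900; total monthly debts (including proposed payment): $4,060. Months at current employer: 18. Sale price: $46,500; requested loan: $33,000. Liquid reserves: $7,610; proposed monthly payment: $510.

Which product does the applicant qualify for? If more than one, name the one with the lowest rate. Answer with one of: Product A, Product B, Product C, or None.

Product B

DTI = 4,060/11,900 = 34.1%.
LTV = 33,000/46,500 = 71%.
Reserves = 7,610/510 = 14.9 months.
Product A: score 802 ≥ 700; DTI 34.1% ≤ 50%; LTV 71% ≤ 90%; employment 18 ≥ 6 mo → qualifies.
Product B: score 802 ≥ 660; DTI 34.1% ≤ 43%; LTV 71% ≤ 97%; reserves 14.9 ≥ 3 mo → qualifies.
Product C: score 802 ≥ 600; DTI 34.1% ≤ 43%; employment 18 ≥ 6 mo; reserves 14.9 ≥ 3 mo → qualifies.
Qualifying: Product A, Product B, Product C. Lowest rate is 8.55% → Product B.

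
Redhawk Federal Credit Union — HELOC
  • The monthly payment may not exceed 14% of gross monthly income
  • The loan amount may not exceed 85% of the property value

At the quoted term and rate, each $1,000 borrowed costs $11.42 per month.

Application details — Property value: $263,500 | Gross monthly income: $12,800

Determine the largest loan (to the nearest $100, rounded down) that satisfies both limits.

Payment cap: 14% × $12,800 = $1,792/month.
At $11.42 per $1,000, that supports 1,792/11.42 × 1,000 ≈ $156,917 → $156,900.
LTV cap: 85% × $263,500 = $223,975 → $223,900.
Binding constraint: payment-to-income.

$156,900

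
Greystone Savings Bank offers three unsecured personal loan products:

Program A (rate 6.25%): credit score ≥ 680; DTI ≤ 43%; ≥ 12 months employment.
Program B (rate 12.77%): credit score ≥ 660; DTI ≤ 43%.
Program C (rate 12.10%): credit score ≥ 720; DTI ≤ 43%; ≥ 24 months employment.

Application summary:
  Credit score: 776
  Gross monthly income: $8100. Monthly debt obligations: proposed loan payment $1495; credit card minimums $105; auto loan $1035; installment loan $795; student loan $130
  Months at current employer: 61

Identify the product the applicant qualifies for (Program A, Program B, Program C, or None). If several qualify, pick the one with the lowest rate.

None

Total debts = (1,495 + 105 + 1,035 + 795 + 130) = 3,560; DTI = 3,560/8,100 = 44%.
Program A: score 776 ≥ 680; DTI 44% > 43%; employment 61 ≥ 12 mo → does not qualify.
Program B: score 776 ≥ 660; DTI 44% > 43% → does not qualify.
Program C: score 776 ≥ 720; DTI 44% > 43%; employment 61 ≥ 24 mo → does not qualify.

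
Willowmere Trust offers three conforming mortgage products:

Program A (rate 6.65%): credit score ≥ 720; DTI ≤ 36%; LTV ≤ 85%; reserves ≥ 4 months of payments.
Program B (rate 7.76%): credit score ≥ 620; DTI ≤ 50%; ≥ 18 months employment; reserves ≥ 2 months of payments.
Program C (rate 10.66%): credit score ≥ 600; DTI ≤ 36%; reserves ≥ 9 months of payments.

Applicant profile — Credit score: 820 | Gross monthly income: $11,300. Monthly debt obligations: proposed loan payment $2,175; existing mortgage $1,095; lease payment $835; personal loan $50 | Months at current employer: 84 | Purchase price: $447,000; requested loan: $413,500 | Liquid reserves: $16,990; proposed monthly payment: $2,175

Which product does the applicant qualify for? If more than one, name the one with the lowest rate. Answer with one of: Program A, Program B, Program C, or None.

Total debts = (2,175 + 1,095 + 835 + 50) = 4,155; DTI = 4,155/11,300 = 36.8%.
LTV = 413,500/447,000 = 92.5%.
Reserves = 16,990/2,175 = 7.8 months.
Program A: score 820 ≥ 720; DTI 36.8% > 36%; LTV 92.5% > 85%; reserves 7.8 ≥ 4 mo → does not qualify.
Program B: score 820 ≥ 620; DTI 36.8% ≤ 50%; employment 84 ≥ 18 mo; reserves 7.8 ≥ 2 mo → qualifies.
Program C: score 820 ≥ 600; DTI 36.8% > 36%; reserves 7.8 < 9 mo → does not qualify.

Program B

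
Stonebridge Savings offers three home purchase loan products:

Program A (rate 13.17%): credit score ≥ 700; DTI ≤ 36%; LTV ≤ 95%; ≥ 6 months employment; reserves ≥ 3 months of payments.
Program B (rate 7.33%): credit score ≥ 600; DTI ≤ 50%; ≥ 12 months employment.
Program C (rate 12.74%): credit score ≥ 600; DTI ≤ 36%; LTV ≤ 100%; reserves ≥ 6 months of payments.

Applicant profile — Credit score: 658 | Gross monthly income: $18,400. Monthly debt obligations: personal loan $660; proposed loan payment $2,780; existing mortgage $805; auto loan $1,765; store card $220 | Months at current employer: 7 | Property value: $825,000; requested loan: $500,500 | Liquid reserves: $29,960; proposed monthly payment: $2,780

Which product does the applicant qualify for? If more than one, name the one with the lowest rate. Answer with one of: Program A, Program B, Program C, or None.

Total debts = (660 + 2,780 + 805 + 1,765 + 220) = 6,230; DTI = 6,230/18,400 = 33.9%.
LTV = 500,500/825,000 = 60.7%.
Reserves = 29,960/2,780 = 10.8 months.
Program A: score 658 < 700; DTI 33.9% ≤ 36%; LTV 60.7% ≤ 95%; employment 7 ≥ 6 mo; reserves 10.8 ≥ 3 mo → does not qualify.
Program B: score 658 ≥ 600; DTI 33.9% ≤ 50%; employment 7 < 12 mo → does not qualify.
Program C: score 658 ≥ 600; DTI 33.9% ≤ 36%; LTV 60.7% ≤ 100%; reserves 10.8 ≥ 6 mo → qualifies.

Program C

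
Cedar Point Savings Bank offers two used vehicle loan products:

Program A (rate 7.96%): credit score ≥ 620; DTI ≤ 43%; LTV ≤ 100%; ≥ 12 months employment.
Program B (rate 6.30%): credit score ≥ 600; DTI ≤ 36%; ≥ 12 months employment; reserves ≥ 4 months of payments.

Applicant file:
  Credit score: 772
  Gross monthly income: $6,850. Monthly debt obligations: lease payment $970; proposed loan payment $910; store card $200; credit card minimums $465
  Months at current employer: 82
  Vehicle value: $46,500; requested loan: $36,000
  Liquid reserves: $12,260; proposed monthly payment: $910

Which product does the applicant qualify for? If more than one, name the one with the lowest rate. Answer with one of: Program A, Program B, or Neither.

Total debts = (970 + 910 + 200 + 465) = 2,545; DTI = 2,545/6,850 = 37.2%.
LTV = 36,000/46,500 = 77.4%.
Reserves = 12,260/910 = 13.5 months.
Program A: score 772 ≥ 620; DTI 37.2% ≤ 43%; LTV 77.4% ≤ 100%; employment 82 ≥ 12 mo → qualifies.
Program B: score 772 ≥ 600; DTI 37.2% > 36%; employment 82 ≥ 12 mo; reserves 13.5 ≥ 4 mo → does not qualify.

Program A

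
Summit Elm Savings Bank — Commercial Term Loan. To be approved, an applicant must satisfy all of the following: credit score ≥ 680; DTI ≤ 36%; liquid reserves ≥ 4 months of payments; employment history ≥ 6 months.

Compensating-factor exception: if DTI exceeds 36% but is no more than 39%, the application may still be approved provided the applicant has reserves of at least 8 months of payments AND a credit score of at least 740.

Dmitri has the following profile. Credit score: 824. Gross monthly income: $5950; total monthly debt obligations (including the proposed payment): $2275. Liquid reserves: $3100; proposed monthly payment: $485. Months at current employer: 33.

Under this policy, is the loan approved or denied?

Denied

Credit score 824 ≥ 680 (meets base)
DTI = 2,275/5,950 = 38.2% > 36% — standard DTI limit exceeded.
Reserves = 3,100/485 = 6.4 months ≥ 4
Employment 33 ≥ 6 months
38.2% falls in the override range (36%–39%), so the compensating-factor test applies.
Reserves 6.4 < 8 months; credit score 824 ≥ 740.
Override conditions not both satisfied; exception does not apply.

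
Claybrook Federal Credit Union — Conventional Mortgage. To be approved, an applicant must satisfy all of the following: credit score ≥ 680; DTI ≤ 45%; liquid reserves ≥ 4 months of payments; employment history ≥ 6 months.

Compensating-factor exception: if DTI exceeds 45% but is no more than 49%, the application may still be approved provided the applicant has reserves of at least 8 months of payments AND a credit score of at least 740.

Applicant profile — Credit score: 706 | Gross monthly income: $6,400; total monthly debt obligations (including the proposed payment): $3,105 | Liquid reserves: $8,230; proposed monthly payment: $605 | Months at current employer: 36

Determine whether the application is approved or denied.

Credit score 706 ≥ 680 (meets base)
DTI: 3,105 ÷ 6,400 = 48.5%, over the 45% base limit.
Liquid reserves cover 8,230/605 = 13.6 months — ≥ 4 required
Employment 36 ≥ 6 months
48.5% falls in the override range (45%–49%), so the compensating-factor test applies.
Override check — reserves: 13.6 mo (ok); score: 706 (below 740).
Override conditions not both satisfied; exception does not apply.

Denied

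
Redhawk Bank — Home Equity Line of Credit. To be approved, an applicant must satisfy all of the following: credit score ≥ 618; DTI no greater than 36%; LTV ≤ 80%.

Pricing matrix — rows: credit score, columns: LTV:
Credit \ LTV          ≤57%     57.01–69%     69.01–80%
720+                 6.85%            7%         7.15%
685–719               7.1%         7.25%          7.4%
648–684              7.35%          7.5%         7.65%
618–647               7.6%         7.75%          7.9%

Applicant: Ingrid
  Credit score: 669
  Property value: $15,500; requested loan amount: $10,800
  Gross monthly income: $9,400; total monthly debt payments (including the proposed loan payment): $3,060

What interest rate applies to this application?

7.65%

Credit score 669 ≥ 618; Debt-to-income = 3,060/9,400 = 32.6% — meets 36% limit
Loan-to-value = 10,800/15,500 = 69.7% — pass (80% max)
Score 669 is in the 648–684 band; LTV 69.7% is in the 69.01–80% band → 7.65%.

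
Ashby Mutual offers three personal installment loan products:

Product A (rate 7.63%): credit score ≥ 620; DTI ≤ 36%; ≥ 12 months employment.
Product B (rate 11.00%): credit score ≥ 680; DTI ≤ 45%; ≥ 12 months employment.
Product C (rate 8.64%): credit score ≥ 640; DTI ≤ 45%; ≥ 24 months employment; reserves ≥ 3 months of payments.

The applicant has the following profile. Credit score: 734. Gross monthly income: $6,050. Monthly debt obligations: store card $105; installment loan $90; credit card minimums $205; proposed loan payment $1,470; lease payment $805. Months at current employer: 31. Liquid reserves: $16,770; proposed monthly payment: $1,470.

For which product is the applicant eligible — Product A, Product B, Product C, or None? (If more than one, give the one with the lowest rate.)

Total debts = (105 + 90 + 205 + 1,470 + 805) = 2,675; DTI = 2,675/6,050 = 44.2%.
Reserves = 16,770/1,470 = 11.4 months.
Product A: score 734 ≥ 620; DTI 44.2% > 36%; employment 31 ≥ 12 mo → does not qualify.
Product B: score 734 ≥ 680; DTI 44.2% ≤ 45%; employment 31 ≥ 12 mo → qualifies.
Product C: score 734 ≥ 640; DTI 44.2% ≤ 45%; employment 31 ≥ 24 mo; reserves 11.4 ≥ 3 mo → qualifies.
Qualifying: Product B, Product C. Lowest rate is 8.64% → Product C.

Product C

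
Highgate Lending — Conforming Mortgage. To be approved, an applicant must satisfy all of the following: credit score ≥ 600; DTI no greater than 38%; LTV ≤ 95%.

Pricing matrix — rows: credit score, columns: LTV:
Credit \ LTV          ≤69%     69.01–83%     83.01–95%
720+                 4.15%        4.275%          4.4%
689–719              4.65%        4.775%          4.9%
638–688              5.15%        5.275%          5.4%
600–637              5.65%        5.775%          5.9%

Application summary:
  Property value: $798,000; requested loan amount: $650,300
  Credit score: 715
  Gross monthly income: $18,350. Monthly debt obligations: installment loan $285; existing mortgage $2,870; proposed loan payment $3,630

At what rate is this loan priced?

4.775%

Credit score 715 ≥ 600; Total monthly debts = (285 + 2,870 + 3,630) = 6,785. DTI: 6,785 ÷ 18,350 = 37%, within the 38% cap
LTV: 650,300 ÷ 798,000 = 81.5%, within 95% cap
Credit 715 → row 689–719; LTV 81.5% → column 69.01–83%. Grid cell → 4.775%.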